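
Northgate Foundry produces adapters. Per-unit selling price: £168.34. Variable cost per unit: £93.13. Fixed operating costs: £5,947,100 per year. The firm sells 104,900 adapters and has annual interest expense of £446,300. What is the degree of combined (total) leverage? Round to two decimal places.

At 104,900 units, contribution = 104,900 × £75.21 = £7,889,529.00.
Operating income = contribution − fixed costs = £7,889,529.00 − £5,947,100 = £1,942,429.00. Interest = £446,300.00, so EBIT − I = £1,496,129.00.
Degree of total leverage = total CM / (EBIT − interest) = £7,889,529.00 / £1,496,129.00 = 5.2733.

5.27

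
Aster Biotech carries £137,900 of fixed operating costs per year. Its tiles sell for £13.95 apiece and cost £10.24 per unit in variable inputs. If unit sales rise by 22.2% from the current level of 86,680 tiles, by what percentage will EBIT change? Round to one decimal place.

+38.9%

Total contribution margin = 86,680 × £3.71 = £321,582.80.
EBIT = £321,582.80 − £137,900 = £183,682.80.
Degree of operating leverage = £321,582.80 / £183,682.80 = 1.7508.
%ΔEBIT = DOL × %ΔSales = 1.7508 × +22.2% = +38.9%.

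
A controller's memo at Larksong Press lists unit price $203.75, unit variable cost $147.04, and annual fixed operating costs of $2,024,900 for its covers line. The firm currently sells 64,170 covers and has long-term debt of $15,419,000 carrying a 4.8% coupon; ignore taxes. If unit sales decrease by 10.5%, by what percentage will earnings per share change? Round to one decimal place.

Contribution at this volume is 64,170 × $56.71 = $3,639,080.70.
Subtracting fixed costs: EBIT = $3,639,080.70 − $2,024,900 = $1,614,180.70.
After interest of $740,112.00, pre-tax earnings = $874,068.70.
Degree of combined leverage = contribution ÷ (EBIT − I) = $3,639,080.70 ÷ $874,068.70 = 4.1634.
%ΔEPS = DCL × %ΔSales = 4.1634 × -10.5% = -43.7%.

-43.7%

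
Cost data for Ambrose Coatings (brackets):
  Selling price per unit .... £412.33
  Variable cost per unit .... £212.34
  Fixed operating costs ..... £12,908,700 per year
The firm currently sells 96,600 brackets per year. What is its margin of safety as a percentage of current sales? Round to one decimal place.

Contribution margin per unit = £412.33 − £212.34 = £199.99. Break-even units = £12,908,700 ÷ £199.99 = 64,546.73; break-even revenue = 64,546.73 × £412.33 = £26,614,552.08.
Actual sales revenue = 96,600 × £412.33 = £39,831,078.00.
Margin of safety = (£39,831,078.00 − £26,614,552.08) ÷ £39,831,078.00 = 33.2%.

33.2%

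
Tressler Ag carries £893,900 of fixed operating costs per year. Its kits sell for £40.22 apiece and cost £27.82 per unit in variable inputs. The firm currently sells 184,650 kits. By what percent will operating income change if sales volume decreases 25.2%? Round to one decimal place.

-41.3%

Total contribution margin = 184,650 × £12.40 = £2,289,660.00.
Subtracting fixed costs: EBIT = £2,289,660.00 − £893,900 = £1,395,760.00.
So DOL = total CM / EBIT = £2,289,660.00 / £1,395,760.00 = 1.6404.
%ΔEBIT = DOL × %ΔSales = 1.6404 × -25.2% = -41.3%.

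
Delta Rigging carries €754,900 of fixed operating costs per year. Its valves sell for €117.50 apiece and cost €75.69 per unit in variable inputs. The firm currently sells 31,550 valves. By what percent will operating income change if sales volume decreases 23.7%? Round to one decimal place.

-55.4%

At 31,550 units, contribution = 31,550 × €41.81 = €1,319,105.50.
EBIT = €1,319,105.50 − €754,900 = €564,205.50.
So DOL = total CM / EBIT = €1,319,105.50 / €564,205.50 = 2.3380.
So EBIT moves 2.3380 × (-23.7%) = -55.4%.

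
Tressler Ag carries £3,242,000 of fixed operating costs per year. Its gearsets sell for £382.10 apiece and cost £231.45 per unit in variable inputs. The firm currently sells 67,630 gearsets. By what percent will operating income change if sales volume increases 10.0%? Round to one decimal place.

Total contribution margin = 67,630 × £150.65 = £10,188,459.50.
Subtracting fixed costs: EBIT = £10,188,459.50 − £3,242,000 = £6,946,459.50.
Degree of operating leverage = £10,188,459.50 / £6,946,459.50 = 1.4667.
%ΔEBIT = DOL × %ΔSales = 1.4667 × +10.0% = +14.7%.

+14.7%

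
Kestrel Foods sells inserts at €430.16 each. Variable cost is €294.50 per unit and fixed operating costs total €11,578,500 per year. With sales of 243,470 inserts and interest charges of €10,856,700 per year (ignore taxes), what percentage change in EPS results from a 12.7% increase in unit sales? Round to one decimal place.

+39.6%

Contribution at this volume is 243,470 × €135.66 = €33,029,140.20.
Operating income = contribution − fixed costs = €33,029,140.20 − €11,578,500 = €21,450,640.20.
Interest = €10,856,700.00, so EBIT − I = €10,593,940.20.
DCL = total CM / (EBIT − I) = €33,029,140.20 / €10,593,940.20 = 3.1177.
%ΔEPS = DCL × %ΔSales = 3.1177 × +12.7% = +39.6%.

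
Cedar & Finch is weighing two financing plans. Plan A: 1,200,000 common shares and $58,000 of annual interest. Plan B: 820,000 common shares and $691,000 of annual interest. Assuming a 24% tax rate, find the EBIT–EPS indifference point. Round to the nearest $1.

At indifference, (EBIT − 58,000)(1 − t)/1,200,000 = (EBIT − 691,000)(1 − t)/820,000.
Cancelling (1 − t) and cross-multiplying: 820,000·(EBIT − 58,000) = 1,200,000·(EBIT − 691,000).
EBIT × (1,200,000 − 820,000) = 691,000 × 1,200,000 − 58,000 × 820,000 = 781,640,000,000, so EBIT = 781,640,000,000 ÷ 380,000 = 2,056,947.37.

$2,056,947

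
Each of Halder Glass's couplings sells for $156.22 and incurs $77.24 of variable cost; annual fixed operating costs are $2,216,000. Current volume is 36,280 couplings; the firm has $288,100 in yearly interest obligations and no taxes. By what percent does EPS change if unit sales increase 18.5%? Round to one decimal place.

At 36,280 units, contribution = 36,280 × $78.98 = $2,865,394.40.
Operating income = contribution − fixed costs = $2,865,394.40 − $2,216,000 = $649,394.40.
Interest = $288,100.00, so EBIT − I = $361,294.40.
Degree of combined leverage = contribution ÷ (EBIT − I) = $2,865,394.40 ÷ $361,294.40 = 7.9309.
EPS therefore changes by 7.9309 × (+18.5%) = +146.7%.

+146.7%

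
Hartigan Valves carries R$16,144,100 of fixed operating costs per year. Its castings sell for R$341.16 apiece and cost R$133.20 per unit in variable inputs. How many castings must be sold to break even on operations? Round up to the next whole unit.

Contribution margin per unit = R$341.16 − R$133.20 = R$207.96.
Units to break even: R$16,144,100 ÷ R$207.96 = 77,630.79, rounded up to 77,631.

77,631 castings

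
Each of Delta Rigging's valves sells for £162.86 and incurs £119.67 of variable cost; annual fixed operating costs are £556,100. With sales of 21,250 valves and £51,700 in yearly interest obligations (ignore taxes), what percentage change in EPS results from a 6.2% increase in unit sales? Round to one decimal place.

Contribution at this volume is 21,250 × £43.19 = £917,787.50.
Operating income = contribution − fixed costs = £917,787.50 − £556,100 = £361,687.50.
Interest = £51,700.00, so EBIT − I = £309,987.50.
DCL = total CM / (EBIT − I) = £917,787.50 / £309,987.50 = 2.9607.
%ΔEPS = DCL × %ΔSales = 2.9607 × +6.2% = +18.4%.

+18.4%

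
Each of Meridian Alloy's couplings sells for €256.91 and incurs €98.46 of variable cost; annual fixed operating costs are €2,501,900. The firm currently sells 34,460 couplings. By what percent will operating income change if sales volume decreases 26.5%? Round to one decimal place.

-48.9%

Total contribution margin = 34,460 × €158.45 = €5,460,187.00.
Subtracting fixed costs: EBIT = €5,460,187.00 − €2,501,900 = €2,958,287.00.
DOL = contribution ÷ EBIT = €5,460,187.00 ÷ €2,958,287.00 = 1.8457.
Operating income changes by 1.8457 × -26.5% = -48.9%.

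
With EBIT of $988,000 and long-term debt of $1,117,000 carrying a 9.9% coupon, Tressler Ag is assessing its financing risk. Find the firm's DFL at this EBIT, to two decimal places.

1.13

Annual interest charges come to $110,583.00.
DFL = EBIT ÷ (EBIT − I) = $988,000 ÷ ($988,000 − $110,583.00) = $988,000 ÷ $877,417.00 = 1.1260.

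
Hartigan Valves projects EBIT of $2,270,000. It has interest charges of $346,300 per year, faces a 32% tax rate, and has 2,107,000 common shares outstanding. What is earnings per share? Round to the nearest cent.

Interest = $346,300.00, so EBT = $2,270,000 − $346,300.00 = $1,923,700.00.
Net income = $1,923,700.00 × (1 − 0.32) = $1,308,116.00.
EPS = $1,308,116.00 ÷ 2,107,000 = $0.62.

$0.62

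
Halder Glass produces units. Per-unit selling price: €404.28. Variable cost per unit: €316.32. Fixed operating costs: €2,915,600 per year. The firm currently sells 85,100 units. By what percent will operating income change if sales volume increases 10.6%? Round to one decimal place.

At 85,100 units, contribution = 85,100 × €87.96 = €7,485,396.00.
Subtracting fixed costs: EBIT = €7,485,396.00 − €2,915,600 = €4,569,796.00.
Degree of operating leverage = €7,485,396.00 / €4,569,796.00 = 1.6380.
%ΔEBIT = DOL × %ΔSales = 1.6380 × +10.6% = +17.4%.

+17.4%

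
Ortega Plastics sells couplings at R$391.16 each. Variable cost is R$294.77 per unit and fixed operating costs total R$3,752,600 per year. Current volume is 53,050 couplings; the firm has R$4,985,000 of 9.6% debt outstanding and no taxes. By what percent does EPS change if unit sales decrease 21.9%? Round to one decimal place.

At 53,050 units, contribution = 53,050 × R$96.39 = R$5,113,489.50.
Operating income = contribution − fixed costs = R$5,113,489.50 − R$3,752,600 = R$1,360,889.50.
After interest of R$478,560.00, pre-tax earnings = R$882,329.50.
Degree of combined leverage = contribution ÷ (EBIT − I) = R$5,113,489.50 ÷ R$882,329.50 = 5.7954.
EPS therefore changes by 5.7954 × (-21.9%) = -126.9%.

-126.9%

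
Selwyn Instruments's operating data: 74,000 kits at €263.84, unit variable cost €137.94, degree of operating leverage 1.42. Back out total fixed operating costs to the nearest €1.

Total contribution margin = 74,000 × €125.90 = €9,316,600.00.
Since DOL = CM ÷ EBIT, EBIT = €9,316,600.00 ÷ 1.42 = €6,560,985.92.
Fixed costs = CM − EBIT = €9,316,600.00 − €6,560,985.92 = €2,755,614.

€2,755,614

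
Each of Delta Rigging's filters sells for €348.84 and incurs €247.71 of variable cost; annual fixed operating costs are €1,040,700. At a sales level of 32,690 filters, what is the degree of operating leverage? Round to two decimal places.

1.46

Total contribution margin = 32,690 × €101.13 = €3,305,939.70.
Operating income = contribution − fixed costs = €3,305,939.70 − €1,040,700 = €2,265,239.70.
DOL = contribution ÷ EBIT = €3,305,939.70 ÷ €2,265,239.70 = 1.4594.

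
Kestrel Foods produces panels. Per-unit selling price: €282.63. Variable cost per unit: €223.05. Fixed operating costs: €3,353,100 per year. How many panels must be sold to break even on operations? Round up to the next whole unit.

56,279 panels

Each unit contributes €282.63 − €223.05 = €59.58.
Break-even Q = €3,353,100 / €59.58 = 56,278.95 → 56,279 panels.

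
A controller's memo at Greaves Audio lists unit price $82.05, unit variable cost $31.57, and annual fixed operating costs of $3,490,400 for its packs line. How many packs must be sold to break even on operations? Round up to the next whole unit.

Contribution margin per unit = $82.05 − $31.57 = $50.48.
Break-even Q = $3,490,400 / $50.48 = 69,144.22 → 69,145 packs.

69,145 packs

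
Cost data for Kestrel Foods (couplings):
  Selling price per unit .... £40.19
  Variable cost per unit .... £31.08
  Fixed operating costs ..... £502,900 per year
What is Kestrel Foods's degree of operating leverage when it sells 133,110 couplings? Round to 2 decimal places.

1.71

At 133,110 units, contribution = 133,110 × £9.11 = £1,212,632.10.
EBIT = £1,212,632.10 − £502,900 = £709,732.10.
DOL = contribution ÷ EBIT = £1,212,632.10 ÷ £709,732.10 = 1.7086.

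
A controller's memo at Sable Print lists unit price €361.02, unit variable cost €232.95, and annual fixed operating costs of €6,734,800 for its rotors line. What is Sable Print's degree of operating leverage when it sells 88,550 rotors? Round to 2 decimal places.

Total contribution margin = 88,550 × €128.07 = €11,340,598.50.
EBIT = €11,340,598.50 − €6,734,800 = €4,605,798.50.
Degree of operating leverage = €11,340,598.50 / €4,605,798.50 = 2.4622.

2.46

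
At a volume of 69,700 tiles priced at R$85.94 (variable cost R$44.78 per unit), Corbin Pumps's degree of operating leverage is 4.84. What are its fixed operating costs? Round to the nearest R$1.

Contribution at this volume is 69,700 × R$41.16 = R$2,868,852.00.
Since DOL = CM ÷ EBIT, EBIT = R$2,868,852.00 ÷ 4.84 = R$592,738.02.
And FC = contribution − EBIT = R$2,868,852.00 − R$592,738.02 = R$2,276,114.

R$2,276,114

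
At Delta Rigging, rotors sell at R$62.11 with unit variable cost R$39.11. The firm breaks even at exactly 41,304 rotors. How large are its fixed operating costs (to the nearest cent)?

Each unit contributes R$62.11 − R$39.11 = R$23.00.
Since BE = FC / CM, FC = 41,304 × R$23.00 = R$949,992.00.

R$949,992.00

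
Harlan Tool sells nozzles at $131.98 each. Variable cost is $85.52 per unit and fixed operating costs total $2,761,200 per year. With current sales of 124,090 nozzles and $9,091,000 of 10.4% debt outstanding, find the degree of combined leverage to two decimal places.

Contribution at this volume is 124,090 × $46.46 = $5,765,221.40.
Operating income = contribution − fixed costs = $5,765,221.40 − $2,761,200 = $3,004,021.40. Interest = $945,464.00, so EBIT − I = $2,058,557.40.
DCL = contribution ÷ (EBIT − I) = $5,765,221.40 ÷ $2,058,557.40 = 2.8006.

2.80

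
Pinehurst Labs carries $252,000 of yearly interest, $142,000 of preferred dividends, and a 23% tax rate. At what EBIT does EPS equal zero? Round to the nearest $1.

Preferred dividends are paid after tax, so their pre-tax equivalent is $142,000 ÷ (1 − 0.23) = $184,415.58.
EPS = 0 when EBIT covers interest plus the pre-tax preferred burden: $252,000 + $184,415.58 = $436,415.58.

$436,416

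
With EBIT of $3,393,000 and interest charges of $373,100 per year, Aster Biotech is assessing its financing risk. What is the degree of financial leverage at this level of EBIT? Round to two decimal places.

Annual interest charges come to $373,100.00.
Degree of financial leverage = EBIT / (EBIT − interest) = $3,393,000 / $3,019,900.00 = 1.1235.

1.12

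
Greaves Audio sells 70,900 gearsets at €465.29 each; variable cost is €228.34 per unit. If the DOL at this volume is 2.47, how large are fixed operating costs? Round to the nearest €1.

Contribution at this volume is 70,900 × €236.95 = €16,799,755.00.
Since DOL = CM ÷ EBIT, EBIT = €16,799,755.00 ÷ 2.47 = €6,801,520.24.
And FC = contribution − EBIT = €16,799,755.00 − €6,801,520.24 = €9,998,235.

€9,998,235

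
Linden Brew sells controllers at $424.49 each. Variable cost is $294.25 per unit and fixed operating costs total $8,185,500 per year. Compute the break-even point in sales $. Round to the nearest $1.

Contribution margin per unit = $424.49 − $294.25 = $130.24, a CM ratio of $130.24 ÷ $424.49 = 0.3068.
Break-even sales = FC ÷ CM ratio = $8,185,500 × $424.49 / $130.24 = $26,678,923.

$26,678,923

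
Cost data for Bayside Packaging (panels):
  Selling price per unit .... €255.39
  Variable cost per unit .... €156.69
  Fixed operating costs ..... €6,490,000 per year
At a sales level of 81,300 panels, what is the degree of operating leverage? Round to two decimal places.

At 81,300 units, contribution = 81,300 × €98.70 = €8,024,310.00.
Subtracting fixed costs: EBIT = €8,024,310.00 − €6,490,000 = €1,534,310.00.
DOL = contribution ÷ EBIT = €8,024,310.00 ÷ €1,534,310.00 = 5.2299.

5.23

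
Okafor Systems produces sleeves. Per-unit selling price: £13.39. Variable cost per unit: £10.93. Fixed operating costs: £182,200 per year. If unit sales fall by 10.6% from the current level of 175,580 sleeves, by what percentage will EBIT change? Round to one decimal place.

-18.3%

Contribution at this volume is 175,580 × £2.46 = £431,926.80.
Subtracting fixed costs: EBIT = £431,926.80 − £182,200 = £249,726.80.
Degree of operating leverage = £431,926.80 / £249,726.80 = 1.7296.
%ΔEBIT = DOL × %ΔSales = 1.7296 × -10.6% = -18.3%.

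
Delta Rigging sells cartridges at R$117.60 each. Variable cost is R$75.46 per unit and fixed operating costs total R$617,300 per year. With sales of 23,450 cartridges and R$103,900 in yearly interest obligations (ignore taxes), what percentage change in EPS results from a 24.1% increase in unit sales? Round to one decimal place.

+89.2%

Contribution at this volume is 23,450 × R$42.14 = R$988,183.00.
Operating income = contribution − fixed costs = R$988,183.00 − R$617,300 = R$370,883.00.
After interest of R$103,900.00, pre-tax earnings = R$266,983.00.
DCL = total CM / (EBIT − I) = R$988,183.00 / R$266,983.00 = 3.7013.
%ΔEPS = DCL × %ΔSales = 3.7013 × +24.1% = +89.2%.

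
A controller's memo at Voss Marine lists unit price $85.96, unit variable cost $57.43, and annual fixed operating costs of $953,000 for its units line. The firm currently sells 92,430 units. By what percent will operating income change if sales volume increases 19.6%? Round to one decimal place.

Contribution at this volume is 92,430 × $28.53 = $2,637,027.90.
Subtracting fixed costs: EBIT = $2,637,027.90 − $953,000 = $1,684,027.90.
Degree of operating leverage = $2,637,027.90 / $1,684,027.90 = 1.5659.
%ΔEBIT = DOL × %ΔSales = 1.5659 × +19.6% = +30.7%.

+30.7%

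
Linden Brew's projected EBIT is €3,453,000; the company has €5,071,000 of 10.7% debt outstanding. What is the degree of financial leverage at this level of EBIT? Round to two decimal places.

1.19

Annual interest charges come to €542,597.00.
DFL = EBIT ÷ (EBIT − I) = €3,453,000 ÷ (€3,453,000 − €542,597.00) = €3,453,000 ÷ €2,910,403.00 = 1.1864.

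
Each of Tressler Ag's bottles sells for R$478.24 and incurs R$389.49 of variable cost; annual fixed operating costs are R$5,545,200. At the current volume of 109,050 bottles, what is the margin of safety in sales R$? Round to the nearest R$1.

R$22,271,098

Unit CM = price − variable cost = R$478.24 − R$389.49 = R$88.75. Break-even units = R$5,545,200 ÷ R$88.75 = 62,481.13; break-even revenue = 62,481.13 × R$478.24 = R$29,880,974.06.
Current sales = 109,050 × R$478.24 = R$52,152,072.00.
Margin of safety = R$52,152,072.00 − R$29,880,974.06 = R$22,271,098.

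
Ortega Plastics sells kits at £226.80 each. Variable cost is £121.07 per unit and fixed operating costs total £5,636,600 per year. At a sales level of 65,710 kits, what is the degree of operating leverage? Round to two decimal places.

5.30

Total contribution margin = 65,710 × £105.73 = £6,947,518.30.
Subtracting fixed costs: EBIT = £6,947,518.30 − £5,636,600 = £1,310,918.30.
So DOL = total CM / EBIT = £6,947,518.30 / £1,310,918.30 = 5.2997.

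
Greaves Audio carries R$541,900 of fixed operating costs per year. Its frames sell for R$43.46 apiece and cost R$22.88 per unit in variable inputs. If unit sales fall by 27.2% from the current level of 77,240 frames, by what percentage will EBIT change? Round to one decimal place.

Total contribution margin = 77,240 × R$20.58 = R$1,589,599.20.
Operating income = contribution − fixed costs = R$1,589,599.20 − R$541,900 = R$1,047,699.20.
Degree of operating leverage = R$1,589,599.20 / R$1,047,699.20 = 1.5172.
Operating income changes by 1.5172 × -27.2% = -41.3%.

-41.3%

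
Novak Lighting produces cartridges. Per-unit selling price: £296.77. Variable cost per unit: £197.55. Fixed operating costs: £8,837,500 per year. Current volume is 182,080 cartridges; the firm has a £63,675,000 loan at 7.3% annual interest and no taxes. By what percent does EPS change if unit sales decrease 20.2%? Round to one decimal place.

-79.7%

Contribution at this volume is 182,080 × £99.22 = £18,065,977.60.
Subtracting fixed costs: EBIT = £18,065,977.60 − £8,837,500 = £9,228,477.60.
Interest = £4,648,275.00, so EBIT − I = £4,580,202.60.
DCL = total CM / (EBIT − I) = £18,065,977.60 / £4,580,202.60 = 3.9444.
%ΔEPS = DCL × %ΔSales = 3.9444 × -20.2% = -79.7%.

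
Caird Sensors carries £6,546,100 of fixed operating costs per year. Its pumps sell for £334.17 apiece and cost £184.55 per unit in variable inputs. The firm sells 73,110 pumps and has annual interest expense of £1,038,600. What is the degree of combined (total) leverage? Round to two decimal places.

3.26

Contribution at this volume is 73,110 × £149.62 = £10,938,718.20.
EBIT = £10,938,718.20 − £6,546,100 = £4,392,618.20. Interest = £1,038,600.00.
DOL = £10,938,718.20 ÷ £4,392,618.20 = 2.4903; DFL = £4,392,618.20 ÷ £3,354,018.20 = 1.3097.
DCL = DOL × DFL = 2.4903 × 1.3097 = 3.2615.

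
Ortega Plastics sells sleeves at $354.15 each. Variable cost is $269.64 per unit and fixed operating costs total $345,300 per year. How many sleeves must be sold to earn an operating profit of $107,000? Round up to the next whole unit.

Unit CM = price − variable cost = $354.15 − $269.64 = $84.51.
Need Q such that Q × $84.51 − $345,300 = $107,000, i.e. Q = $452,300 / $84.51 = 5,352.03 → 5,353.

5,353 sleeves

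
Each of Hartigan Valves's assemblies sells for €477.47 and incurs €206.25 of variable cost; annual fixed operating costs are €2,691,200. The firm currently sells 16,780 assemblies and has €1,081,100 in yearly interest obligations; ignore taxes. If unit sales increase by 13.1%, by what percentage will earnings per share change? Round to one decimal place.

+76.6%

Total contribution margin = 16,780 × €271.22 = €4,551,071.60.
EBIT = €4,551,071.60 − €2,691,200 = €1,859,871.60.
Interest = €1,081,100.00, so EBIT − I = €778,771.60.
DCL = total CM / (EBIT − I) = €4,551,071.60 / €778,771.60 = 5.8439.
EPS therefore changes by 5.8439 × (+13.1%) = +76.6%.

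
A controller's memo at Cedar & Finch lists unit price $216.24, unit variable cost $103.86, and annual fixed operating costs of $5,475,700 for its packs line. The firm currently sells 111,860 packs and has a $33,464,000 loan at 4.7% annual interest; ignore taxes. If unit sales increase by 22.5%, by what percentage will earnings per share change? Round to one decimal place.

+51.2%

Contribution at this volume is 111,860 × $112.38 = $12,570,826.80.
Operating income = contribution − fixed costs = $12,570,826.80 − $5,475,700 = $7,095,126.80.
After interest of $1,572,808.00, pre-tax earnings = $5,522,318.80.
DCL = total CM / (EBIT − I) = $12,570,826.80 / $5,522,318.80 = 2.2764.
EPS therefore changes by 2.2764 × (+22.5%) = +51.2%.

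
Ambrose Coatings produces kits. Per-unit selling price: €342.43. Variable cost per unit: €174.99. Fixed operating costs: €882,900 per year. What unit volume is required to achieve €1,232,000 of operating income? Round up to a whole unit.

Contribution margin per unit = €342.43 − €174.99 = €167.44.
Units = (FC + target) / CM = (€882,900 + €1,232,000) / €167.44 = 12,630.79, so 12,631 kits.

12,631 kits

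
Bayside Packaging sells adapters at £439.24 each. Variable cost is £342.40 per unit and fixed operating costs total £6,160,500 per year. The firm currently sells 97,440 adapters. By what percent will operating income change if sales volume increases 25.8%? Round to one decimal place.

Total contribution margin = 97,440 × £96.84 = £9,436,089.60.
EBIT = £9,436,089.60 − £6,160,500 = £3,275,589.60.
So DOL = total CM / EBIT = £9,436,089.60 / £3,275,589.60 = 2.8807.
%ΔEBIT = DOL × %ΔSales = 2.8807 × +25.8% = +74.3%.

+74.3%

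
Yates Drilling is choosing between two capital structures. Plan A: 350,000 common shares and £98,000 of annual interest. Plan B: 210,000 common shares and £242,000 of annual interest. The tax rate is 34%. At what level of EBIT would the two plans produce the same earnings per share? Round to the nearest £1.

£458,000

At indifference, (EBIT − 98,000)(1 − t)/350,000 = (EBIT − 242,000)(1 − t)/210,000.
The (1 − t) factor cancels: (EBIT − 98,000) × 210,000 = (EBIT − 242,000) × 350,000.
Solving, EBIT = (242,000·350,000 − 98,000·210,000) / (350,000 − 210,000) = 64,120,000,000 / 140,000 = 458,000.00.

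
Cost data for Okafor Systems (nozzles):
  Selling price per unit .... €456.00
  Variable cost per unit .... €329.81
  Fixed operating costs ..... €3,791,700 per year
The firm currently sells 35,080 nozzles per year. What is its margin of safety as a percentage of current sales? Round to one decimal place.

Each unit contributes €456.00 − €329.81 = €126.19. Break-even units = €3,791,700 ÷ €126.19 = 30,047.55; break-even revenue = 30,047.55 × €456.00 = €13,701,681.59.
Current sales = 35,080 × €456.00 = €15,996,480.00.
Margin of safety = (€15,996,480.00 − €13,701,681.59) ÷ €15,996,480.00 = 14.3%.

14.3%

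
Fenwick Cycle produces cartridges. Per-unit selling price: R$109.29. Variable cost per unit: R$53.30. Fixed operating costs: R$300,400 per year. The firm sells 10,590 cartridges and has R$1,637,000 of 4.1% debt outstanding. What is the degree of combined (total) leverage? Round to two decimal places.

2.63

Contribution at this volume is 10,590 × R$55.99 = R$592,934.10.
Operating income = contribution − fixed costs = R$592,934.10 − R$300,400 = R$292,534.10. Interest = R$67,117.00.
DOL = R$592,934.10 ÷ R$292,534.10 = 2.0269; DFL = R$292,534.10 ÷ R$225,417.10 = 1.2977.
DCL = DOL × DFL = 2.0269 × 1.2977 = 2.6303.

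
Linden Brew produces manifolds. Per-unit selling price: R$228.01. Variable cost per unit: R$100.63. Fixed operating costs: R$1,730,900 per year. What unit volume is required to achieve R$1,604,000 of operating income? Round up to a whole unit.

26,181 manifolds

Each unit contributes R$228.01 − R$100.63 = R$127.38.
Units = (FC + target) / CM = (R$1,730,900 + R$1,604,000) / R$127.38 = 26,180.72, so 26,181 manifolds.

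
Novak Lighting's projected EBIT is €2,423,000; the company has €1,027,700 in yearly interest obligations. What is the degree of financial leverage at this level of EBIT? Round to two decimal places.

Interest = €1,027,700.00.
DFL = EBIT ÷ (EBIT − I) = €2,423,000 ÷ (€2,423,000 − €1,027,700.00) = €2,423,000 ÷ €1,395,300.00 = 1.7365.

1.74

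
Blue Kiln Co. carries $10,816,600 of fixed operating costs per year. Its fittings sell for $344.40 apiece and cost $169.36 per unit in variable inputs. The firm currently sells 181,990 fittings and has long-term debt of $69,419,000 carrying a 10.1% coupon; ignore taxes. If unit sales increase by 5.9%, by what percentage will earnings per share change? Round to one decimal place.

Total contribution margin = 181,990 × $175.04 = $31,855,529.60.
EBIT = $31,855,529.60 − $10,816,600 = $21,038,929.60.
After interest of $7,011,319.00, pre-tax earnings = $14,027,610.60.
Degree of combined leverage = contribution ÷ (EBIT − I) = $31,855,529.60 ÷ $14,027,610.60 = 2.2709.
%ΔEPS = DCL × %ΔSales = 2.2709 × +5.9% = +13.4%.

+13.4%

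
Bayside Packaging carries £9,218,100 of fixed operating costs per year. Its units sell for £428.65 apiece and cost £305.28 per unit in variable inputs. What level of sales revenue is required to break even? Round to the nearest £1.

CM per unit = £428.65 − £305.28 = £123.37; CM ratio = £123.37 / £428.65 = 0.2878.
Break-even sales = FC ÷ CM ratio = £9,218,100 × £428.65 / £123.37 = £32,028,358.

£32,028,358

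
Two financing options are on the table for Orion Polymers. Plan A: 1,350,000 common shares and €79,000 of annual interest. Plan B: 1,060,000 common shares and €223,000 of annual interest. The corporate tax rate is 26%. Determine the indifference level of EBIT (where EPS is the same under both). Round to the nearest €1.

Set EPS_A = EPS_B: (EBIT − €79,000)(1 − 0.26) ÷ 1,350,000 = (EBIT − €223,000)(1 − 0.26) ÷ 1,060,000.
Cancelling (1 − t) and cross-multiplying: 1,060,000·(EBIT − 79,000) = 1,350,000·(EBIT − 223,000).
Solving, EBIT = (223,000·1,350,000 − 79,000·1,060,000) / (1,350,000 − 1,060,000) = 217,310,000,000 / 290,000 = 749,344.83.

€749,345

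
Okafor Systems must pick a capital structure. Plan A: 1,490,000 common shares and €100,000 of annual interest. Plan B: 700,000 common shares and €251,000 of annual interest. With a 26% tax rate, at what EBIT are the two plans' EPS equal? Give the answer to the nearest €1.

€384,797

Set EPS_A = EPS_B: (EBIT − €100,000)(1 − 0.26) ÷ 1,490,000 = (EBIT − €251,000)(1 − 0.26) ÷ 700,000.
The (1 − t) factor cancels: (EBIT − 100,000) × 700,000 = (EBIT − 251,000) × 1,490,000.
Solving, EBIT = (251,000·1,490,000 − 100,000·700,000) / (1,490,000 − 700,000) = 303,990,000,000 / 790,000 = 384,797.47.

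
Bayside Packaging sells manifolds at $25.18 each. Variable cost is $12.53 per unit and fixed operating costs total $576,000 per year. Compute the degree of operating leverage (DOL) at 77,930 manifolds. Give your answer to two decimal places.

Contribution at this volume is 77,930 × $12.65 = $985,814.50.
Subtracting fixed costs: EBIT = $985,814.50 − $576,000 = $409,814.50.
So DOL = total CM / EBIT = $985,814.50 / $409,814.50 = 2.4055.

2.41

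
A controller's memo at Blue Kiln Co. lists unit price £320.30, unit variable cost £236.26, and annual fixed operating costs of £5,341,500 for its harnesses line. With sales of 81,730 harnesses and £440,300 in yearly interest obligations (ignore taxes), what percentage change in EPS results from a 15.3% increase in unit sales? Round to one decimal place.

+96.7%

Contribution at this volume is 81,730 × £84.04 = £6,868,589.20.
EBIT = £6,868,589.20 − £5,341,500 = £1,527,089.20.
After interest of £440,300.00, pre-tax earnings = £1,086,789.20.
Degree of combined leverage = contribution ÷ (EBIT − I) = £6,868,589.20 ÷ £1,086,789.20 = 6.3201.
EPS therefore changes by 6.3201 × (+15.3%) = +96.7%.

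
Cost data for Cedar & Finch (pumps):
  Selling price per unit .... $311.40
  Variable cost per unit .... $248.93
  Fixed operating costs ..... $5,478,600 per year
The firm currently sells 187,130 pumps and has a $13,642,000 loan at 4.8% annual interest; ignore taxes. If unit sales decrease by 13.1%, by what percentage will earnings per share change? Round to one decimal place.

-27.6%

Total contribution margin = 187,130 × $62.47 = $11,690,011.10.
Operating income = contribution − fixed costs = $11,690,011.10 − $5,478,600 = $6,211,411.10.
Interest = $654,816.00, so EBIT − I = $5,556,595.10.
Degree of combined leverage = contribution ÷ (EBIT − I) = $11,690,011.10 ÷ $5,556,595.10 = 2.1038.
EPS therefore changes by 2.1038 × (-13.1%) = -27.6%.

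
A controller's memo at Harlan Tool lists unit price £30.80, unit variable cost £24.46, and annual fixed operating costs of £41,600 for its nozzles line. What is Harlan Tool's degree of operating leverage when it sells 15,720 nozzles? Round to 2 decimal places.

At 15,720 units, contribution = 15,720 × £6.34 = £99,664.80.
Subtracting fixed costs: EBIT = £99,664.80 − £41,600 = £58,064.80.
DOL = contribution ÷ EBIT = £99,664.80 ÷ £58,064.80 = 1.7164.

1.72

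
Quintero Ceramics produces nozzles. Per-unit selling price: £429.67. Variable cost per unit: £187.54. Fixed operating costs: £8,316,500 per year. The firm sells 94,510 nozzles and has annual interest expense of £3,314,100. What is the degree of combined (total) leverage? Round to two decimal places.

2.03

Total contribution margin = 94,510 × £242.13 = £22,883,706.30.
Subtracting fixed costs: EBIT = £22,883,706.30 − £8,316,500 = £14,567,206.30. Interest = £3,314,100.00, so EBIT − I = £11,253,106.30.
DCL = contribution ÷ (EBIT − I) = £22,883,706.30 ÷ £11,253,106.30 = 2.0335.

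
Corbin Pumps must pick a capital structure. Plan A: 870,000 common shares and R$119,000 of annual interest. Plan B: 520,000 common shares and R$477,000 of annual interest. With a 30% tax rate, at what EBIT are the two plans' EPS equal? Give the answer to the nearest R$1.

At indifference, (EBIT − 119,000)(1 − t)/870,000 = (EBIT − 477,000)(1 − t)/520,000.
Cancelling (1 − t) and cross-multiplying: 520,000·(EBIT − 119,000) = 870,000·(EBIT − 477,000).
Solving, EBIT = (477,000·870,000 − 119,000·520,000) / (870,000 − 520,000) = 353,110,000,000 / 350,000 = 1,008,885.71.

R$1,008,886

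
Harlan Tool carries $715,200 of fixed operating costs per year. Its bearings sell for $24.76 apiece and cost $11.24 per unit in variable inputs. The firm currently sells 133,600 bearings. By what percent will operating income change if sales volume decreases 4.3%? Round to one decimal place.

Contribution at this volume is 133,600 × $13.52 = $1,806,272.00.
EBIT = $1,806,272.00 − $715,200 = $1,091,072.00.
DOL = contribution ÷ EBIT = $1,806,272.00 ÷ $1,091,072.00 = 1.6555.
So EBIT moves 1.6555 × (-4.3%) = -7.1%.

-7.1%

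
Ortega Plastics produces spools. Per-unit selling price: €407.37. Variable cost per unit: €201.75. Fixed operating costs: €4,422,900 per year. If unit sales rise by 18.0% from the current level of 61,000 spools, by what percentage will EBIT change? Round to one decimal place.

+27.8%

Total contribution margin = 61,000 × €205.62 = €12,542,820.00.
EBIT = €12,542,820.00 − €4,422,900 = €8,119,920.00.
Degree of operating leverage = €12,542,820.00 / €8,119,920.00 = 1.5447.
So EBIT moves 1.5447 × (+18.0%) = +27.8%.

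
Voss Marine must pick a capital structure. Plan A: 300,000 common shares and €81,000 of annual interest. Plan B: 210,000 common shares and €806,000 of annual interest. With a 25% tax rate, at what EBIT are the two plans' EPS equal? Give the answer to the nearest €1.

€2,497,667

Set EPS_A = EPS_B: (EBIT − €81,000)(1 − 0.25) ÷ 300,000 = (EBIT − €806,000)(1 − 0.25) ÷ 210,000.
Cancelling (1 − t) and cross-multiplying: 210,000·(EBIT − 81,000) = 300,000·(EBIT − 806,000).
EBIT × (300,000 − 210,000) = 806,000 × 300,000 − 81,000 × 210,000 = 224,790,000,000, so EBIT = 224,790,000,000 ÷ 90,000 = 2,497,666.67.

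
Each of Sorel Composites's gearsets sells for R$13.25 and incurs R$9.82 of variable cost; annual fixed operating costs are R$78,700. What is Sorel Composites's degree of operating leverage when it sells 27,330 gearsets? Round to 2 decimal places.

At 27,330 units, contribution = 27,330 × R$3.43 = R$93,741.90.
EBIT = R$93,741.90 − R$78,700 = R$15,041.90.
Degree of operating leverage = R$93,741.90 / R$15,041.90 = 6.2321.

6.23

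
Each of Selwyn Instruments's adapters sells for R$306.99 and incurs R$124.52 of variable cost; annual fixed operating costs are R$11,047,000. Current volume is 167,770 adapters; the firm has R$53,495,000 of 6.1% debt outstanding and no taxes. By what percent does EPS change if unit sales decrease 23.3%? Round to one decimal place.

-43.8%

Total contribution margin = 167,770 × R$182.47 = R$30,612,991.90.
Operating income = contribution − fixed costs = R$30,612,991.90 − R$11,047,000 = R$19,565,991.90.
After interest of R$3,263,195.00, pre-tax earnings = R$16,302,796.90.
DCL = total CM / (EBIT − I) = R$30,612,991.90 / R$16,302,796.90 = 1.8778.
EPS therefore changes by 1.8778 × (-23.3%) = -43.8%.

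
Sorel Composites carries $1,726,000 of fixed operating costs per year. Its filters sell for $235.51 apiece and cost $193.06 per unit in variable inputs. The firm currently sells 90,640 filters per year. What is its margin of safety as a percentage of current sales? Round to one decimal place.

55.1%

Contribution margin per unit = $235.51 − $193.06 = $42.45. Break-even units = $1,726,000 ÷ $42.45 = 40,659.60; break-even revenue = 40,659.60 × $235.51 = $9,575,742.29.
Current sales = 90,640 × $235.51 = $21,346,626.40.
Margin of safety = ($21,346,626.40 − $9,575,742.29) ÷ $21,346,626.40 = 55.1%.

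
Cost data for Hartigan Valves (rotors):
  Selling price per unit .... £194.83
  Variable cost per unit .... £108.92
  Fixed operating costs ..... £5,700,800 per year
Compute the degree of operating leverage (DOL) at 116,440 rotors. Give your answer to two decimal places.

2.32

Total contribution margin = 116,440 × £85.91 = £10,003,360.40.
Operating income = contribution − fixed costs = £10,003,360.40 − £5,700,800 = £4,302,560.40.
Degree of operating leverage = £10,003,360.40 / £4,302,560.40 = 2.3250.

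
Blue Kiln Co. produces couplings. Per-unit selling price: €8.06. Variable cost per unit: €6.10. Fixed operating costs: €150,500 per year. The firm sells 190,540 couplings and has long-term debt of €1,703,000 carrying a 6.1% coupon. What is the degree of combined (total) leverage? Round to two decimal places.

3.14

At 190,540 units, contribution = 190,540 × €1.96 = €373,458.40.
EBIT = €373,458.40 − €150,500 = €222,958.40. Interest = €103,883.00, so EBIT − I = €119,075.40.
DCL = contribution ÷ (EBIT − I) = €373,458.40 ÷ €119,075.40 = 3.1363.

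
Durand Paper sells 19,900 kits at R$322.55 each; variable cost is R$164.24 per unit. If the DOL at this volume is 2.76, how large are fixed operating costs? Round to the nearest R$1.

Total contribution margin = 19,900 × R$158.31 = R$3,150,369.00.
DOL = contribution / EBIT, so EBIT = R$3,150,369.00 / 2.76 = R$1,141,438.04.
Fixed costs = CM − EBIT = R$3,150,369.00 − R$1,141,438.04 = R$2,008,931.

R$2,008,931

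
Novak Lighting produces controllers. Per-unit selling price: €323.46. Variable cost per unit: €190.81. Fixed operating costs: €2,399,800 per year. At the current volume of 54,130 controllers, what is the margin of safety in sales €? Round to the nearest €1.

€11,657,105

Unit CM = price − variable cost = €323.46 − €190.81 = €132.65. Break-even units = €2,399,800 ÷ €132.65 = 18,091.22; break-even revenue = 18,091.22 × €323.46 = €5,851,785.21.
Current sales = 54,130 × €323.46 = €17,508,889.80.
Margin of safety = €17,508,889.80 − €5,851,785.21 = €11,657,105.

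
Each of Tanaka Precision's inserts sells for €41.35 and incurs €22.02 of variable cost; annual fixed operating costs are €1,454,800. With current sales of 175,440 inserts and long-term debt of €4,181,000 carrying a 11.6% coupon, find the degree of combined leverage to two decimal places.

2.34

Contribution at this volume is 175,440 × €19.33 = €3,391,255.20.
Operating income = contribution − fixed costs = €3,391,255.20 − €1,454,800 = €1,936,455.20. Interest = €484,996.00, so EBIT − I = €1,451,459.20.
DCL = contribution ÷ (EBIT − I) = €3,391,255.20 ÷ €1,451,459.20 = 2.3364.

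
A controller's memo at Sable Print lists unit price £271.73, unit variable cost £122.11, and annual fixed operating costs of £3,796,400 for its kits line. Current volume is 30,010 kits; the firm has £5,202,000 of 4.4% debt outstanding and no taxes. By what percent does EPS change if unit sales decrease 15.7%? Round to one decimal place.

Contribution at this volume is 30,010 × £149.62 = £4,490,096.20.
EBIT = £4,490,096.20 − £3,796,400 = £693,696.20.
Interest = £228,888.00, so EBIT − I = £464,808.20.
DCL = total CM / (EBIT − I) = £4,490,096.20 / £464,808.20 = 9.6601.
EPS therefore changes by 9.6601 × (-15.7%) = -151.7%.

-151.7%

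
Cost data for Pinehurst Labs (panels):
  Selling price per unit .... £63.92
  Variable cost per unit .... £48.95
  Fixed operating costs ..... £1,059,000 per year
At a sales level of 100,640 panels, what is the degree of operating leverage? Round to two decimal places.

Total contribution margin = 100,640 × £14.97 = £1,506,580.80.
EBIT = £1,506,580.80 − £1,059,000 = £447,580.80.
So DOL = total CM / EBIT = £1,506,580.80 / £447,580.80 = 3.3661.

3.37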